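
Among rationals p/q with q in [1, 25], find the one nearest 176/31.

Expand x = 176/31 as a continued fraction with the Euclidean algorithm:
  176 = 5*31 + 21, so a_0 = 5.
  31 = 1*21 + 10, so a_1 = 1.
  21 = 2*10 + 1, so a_2 = 2.
  10 = 10*1 + 0, so a_3 = 10.
so x = [5; 1, 2, 10].
Convergents (p_i = a_i*p_{i-1} + p_{i-2}, q_i = a_i*q_{i-1} + q_{i-2} with p_{-2}=0, p_{-1}=1, q_{-2}=1, q_{-1}=0), until the denominator exceeds 25:
  i=0: a_0=5, p_0 = 5*1 + 0 = 5, q_0 = 5*0 + 1 = 1.
  i=1: a_1=1, p_1 = 1*5 + 1 = 6, q_1 = 1*1 + 0 = 1.
  i=2: a_2=2, p_2 = 2*6 + 5 = 17, q_2 = 2*1 + 1 = 3.
  i=3: a_3=10, p_3 = 10*17 + 6 = 176, q_3 = 10*3 + 1 = 31.
q_3 = 31 > 25, so the last convergent with denominator <= 25 is p_2/q_2 = 17/3.
The closest fraction with denominator <= 25 is either p_2/q_2 or the intermediate fraction (k*p_2 + p_1)/(k*q_2 + q_1) with the largest k >= 1 whose denominator stays <= 25; these approach x as k grows, and every other convergent or intermediate fraction in range is farther away.
Largest k: floor((25 - q_1)/q_2) = floor((25 - 1)/3) = 8.
That gives (8*17 + 6)/(8*3 + 1) = 142/25.
Compare the errors: |x - 17/3| = |176*3 - 17*31|/(31*3) = 1/93, and |x - 142/25| = |176*25 - 142*31|/(31*25) = 2/775.
Cross-multiplying, 2*93 = 186 < 775 = 1*775, so 2/775 is smaller: the intermediate fraction 142/25 is closer to x than 17/3.

142/25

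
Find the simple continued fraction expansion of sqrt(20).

Write x_i = (sqrt(20) + m_i)/d_i with (m_0, d_0) = (0, 1). a_0 = floor(sqrt(20)) = 4, since 4^2 = 16 <= 20 < 25 = 5^2.
Iterate m_{i+1} = d_i*a_i - m_i, d_{i+1} = (20 - m_{i+1}^2)/d_i, a_{i+1} = floor((a_0 + m_{i+1})/d_{i+1}):
  m_1 = 1*4 - 0 = 4, d_1 = (20 - 4^2)/1 = 4/1 = 4, a_1 = floor((4 + 4)/4) = 2.
  m_2 = 4*2 - 4 = 4, d_2 = (20 - 4^2)/4 = 4/4 = 1, a_2 = floor((4 + 4)/1) = 8.
  m_3 = 1*8 - 4 = 4, d_3 = (20 - 4^2)/1 = 4/1 = 4: (m_3, d_3) = (m_1, d_1) = (4, 4), so from here the quotients repeat a_1, a_2; the period length is 2.
Hence the expansion of sqrt(20) is a_0 = 4 followed by the repeating block 2, 8 (period 2).

[4; (2, 8)]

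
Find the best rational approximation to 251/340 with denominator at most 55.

31/42

Expand x = 251/340 as a continued fraction with the Euclidean algorithm:
  251 = 0*340 + 251, so a_0 = 0.
  340 = 1*251 + 89, so a_1 = 1.
  251 = 2*89 + 73, so a_2 = 2.
  89 = 1*73 + 16, so a_3 = 1.
  73 = 4*16 + 9, so a_4 = 4.
  16 = 1*9 + 7, so a_5 = 1.
  9 = 1*7 + 2, so a_6 = 1.
  7 = 3*2 + 1, so a_7 = 3.
  2 = 2*1 + 0, so a_8 = 2.
so x = [0; 1, 2, 1, 4, 1, 1, 3, 2].
Convergents (p_i = a_i*p_{i-1} + p_{i-2}, q_i = a_i*q_{i-1} + q_{i-2} with p_{-2}=0, p_{-1}=1, q_{-2}=1, q_{-1}=0), until the denominator exceeds 55:
  i=0: a_0=0, p_0 = 0*1 + 0 = 0, q_0 = 0*0 + 1 = 1.
  i=1: a_1=1, p_1 = 1*0 + 1 = 1, q_1 = 1*1 + 0 = 1.
  i=2: a_2=2, p_2 = 2*1 + 0 = 2, q_2 = 2*1 + 1 = 3.
  i=3: a_3=1, p_3 = 1*2 + 1 = 3, q_3 = 1*3 + 1 = 4.
  i=4: a_4=4, p_4 = 4*3 + 2 = 14, q_4 = 4*4 + 3 = 19.
  i=5: a_5=1, p_5 = 1*14 + 3 = 17, q_5 = 1*19 + 4 = 23.
  i=6: a_6=1, p_6 = 1*17 + 14 = 31, q_6 = 1*23 + 19 = 42.
  i=7: a_7=3, p_7 = 3*31 + 17 = 110, q_7 = 3*42 + 23 = 149.
q_7 = 149 > 55, so the last convergent with denominator <= 55 is p_6/q_6 = 31/42.
The closest fraction with denominator <= 55 is either p_6/q_6 or the intermediate fraction (k*p_6 + p_5)/(k*q_6 + q_5) with the largest k >= 1 whose denominator stays <= 55; these approach x as k grows, and every other convergent or intermediate fraction in range is farther away.
Largest k: floor((55 - q_5)/q_6) = floor((55 - 23)/42) = 0.
Since k = 0, no intermediate fraction beyond p_6/q_6 has denominator <= 55, so the convergent 31/42 is the closest (its error is |251*42 - 31*340|/(340*42) = 2/14280).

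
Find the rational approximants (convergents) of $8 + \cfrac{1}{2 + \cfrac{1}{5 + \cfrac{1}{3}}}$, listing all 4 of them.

8/1, 17/2, 93/11, 296/35

Using the convergent recurrence p_i = a_i*p_{i-1} + p_{i-2}, q_i = a_i*q_{i-1} + q_{i-2} with p_{-2}=0, p_{-1}=1, q_{-2}=1, q_{-1}=0:
  i=0: a_0=8, p_0 = 8*1 + 0 = 8, q_0 = 8*0 + 1 = 1.
  i=1: a_1=2, p_1 = 2*8 + 1 = 17, q_1 = 2*1 + 0 = 2.
  i=2: a_2=5, p_2 = 5*17 + 8 = 93, q_2 = 5*2 + 1 = 11.
  i=3: a_3=3, p_3 = 3*93 + 17 = 296, q_3 = 3*11 + 2 = 35.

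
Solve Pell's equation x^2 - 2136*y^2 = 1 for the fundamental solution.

First expand sqrt(2136) as a continued fraction. With x_i = (sqrt(2136) + m_i)/d_i and (m_0, d_0) = (0, 1): a_0 = floor(sqrt(2136)) = 46, since 46^2 = 2116 <= 2136 < 2209 = 47^2.
Iterate m_{i+1} = d_i*a_i - m_i, d_{i+1} = (2136 - m_{i+1}^2)/d_i, a_{i+1} = floor((a_0 + m_{i+1})/d_{i+1}):
  m_1 = 1*46 - 0 = 46, d_1 = (2136 - 46^2)/1 = 20/1 = 20, a_1 = floor((46 + 46)/20) = 4.
  m_2 = 20*4 - 46 = 34, d_2 = (2136 - 34^2)/20 = 980/20 = 49, a_2 = floor((46 + 34)/49) = 1.
  m_3 = 49*1 - 34 = 15, d_3 = (2136 - 15^2)/49 = 1911/49 = 39, a_3 = floor((46 + 15)/39) = 1.
  m_4 = 39*1 - 15 = 24, d_4 = (2136 - 24^2)/39 = 1560/39 = 40, a_4 = floor((46 + 24)/40) = 1.
  m_5 = 40*1 - 24 = 16, d_5 = (2136 - 16^2)/40 = 1880/40 = 47, a_5 = floor((46 + 16)/47) = 1.
  m_6 = 47*1 - 16 = 31, d_6 = (2136 - 31^2)/47 = 1175/47 = 25, a_6 = floor((46 + 31)/25) = 3.
  m_7 = 25*3 - 31 = 44, d_7 = (2136 - 44^2)/25 = 200/25 = 8, a_7 = floor((46 + 44)/8) = 11.
  m_8 = 8*11 - 44 = 44, d_8 = (2136 - 44^2)/8 = 200/8 = 25, a_8 = floor((46 + 44)/25) = 3.
  m_9 = 25*3 - 44 = 31, d_9 = (2136 - 31^2)/25 = 1175/25 = 47, a_9 = floor((46 + 31)/47) = 1.
  m_10 = 47*1 - 31 = 16, d_10 = (2136 - 16^2)/47 = 1880/47 = 40, a_10 = floor((46 + 16)/40) = 1.
  m_11 = 40*1 - 16 = 24, d_11 = (2136 - 24^2)/40 = 1560/40 = 39, a_11 = floor((46 + 24)/39) = 1.
  m_12 = 39*1 - 24 = 15, d_12 = (2136 - 15^2)/39 = 1911/39 = 49, a_12 = floor((46 + 15)/49) = 1.
  m_13 = 49*1 - 15 = 34, d_13 = (2136 - 34^2)/49 = 980/49 = 20, a_13 = floor((46 + 34)/20) = 4.
  m_14 = 20*4 - 34 = 46, d_14 = (2136 - 46^2)/20 = 20/20 = 1, a_14 = floor((46 + 46)/1) = 92.
  m_15 = 1*92 - 46 = 46, d_15 = (2136 - 46^2)/1 = 20/1 = 20: (m_15, d_15) = (m_1, d_1) = (46, 20), so from here the quotients repeat a_1, ..., a_14; the period length is 14.
So sqrt(2136) = [46; (4, 1, 1, 1, 1, 3, 11, 3, 1, 1, 1, 1, 4, 92)] with period length k = 14.
k is even, so the fundamental solution of x^2 - 2136y^2 = 1 is (p_{k-1}, q_{k-1}) = (p_13, q_13); compute convergents through index 13.
Convergents (p_i = a_i*p_{i-1} + p_{i-2}, q_i = a_i*q_{i-1} + q_{i-2} with p_{-2}=0, p_{-1}=1, q_{-2}=1, q_{-1}=0):
  i=0: a_0=46, p_0 = 46*1 + 0 = 46, q_0 = 46*0 + 1 = 1.
  i=1: a_1=4, p_1 = 4*46 + 1 = 185, q_1 = 4*1 + 0 = 4.
  i=2: a_2=1, p_2 = 1*185 + 46 = 231, q_2 = 1*4 + 1 = 5.
  i=3: a_3=1, p_3 = 1*231 + 185 = 416, q_3 = 1*5 + 4 = 9.
  i=4: a_4=1, p_4 = 1*416 + 231 = 647, q_4 = 1*9 + 5 = 14.
  i=5: a_5=1, p_5 = 1*647 + 416 = 1063, q_5 = 1*14 + 9 = 23.
  i=6: a_6=3, p_6 = 3*1063 + 647 = 3836, q_6 = 3*23 + 14 = 83.
  i=7: a_7=11, p_7 = 11*3836 + 1063 = 43259, q_7 = 11*83 + 23 = 936.
  i=8: a_8=3, p_8 = 3*43259 + 3836 = 133613, q_8 = 3*936 + 83 = 2891.
  i=9: a_9=1, p_9 = 1*133613 + 43259 = 176872, q_9 = 1*2891 + 936 = 3827.
  i=10: a_10=1, p_10 = 1*176872 + 133613 = 310485, q_10 = 1*3827 + 2891 = 6718.
  i=11: a_11=1, p_11 = 1*310485 + 176872 = 487357, q_11 = 1*6718 + 3827 = 10545.
  i=12: a_12=1, p_12 = 1*487357 + 310485 = 797842, q_12 = 1*10545 + 6718 = 17263.
  i=13: a_13=4, p_13 = 4*797842 + 487357 = 3678725, q_13 = 4*17263 + 10545 = 79597.
Check: 3678725^2 - 2136*79597^2 = 13533017625625 - 13533017625624 = 1, so (x, y) = (3678725, 79597) solves the equation, and by the theorem it is the least positive solution.

(x, y) = (3678725, 79597)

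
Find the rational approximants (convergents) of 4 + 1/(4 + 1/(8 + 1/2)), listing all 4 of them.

Using the convergent recurrence p_i = a_i*p_{i-1} + p_{i-2}, q_i = a_i*q_{i-1} + q_{i-2} with p_{-2}=0, p_{-1}=1, q_{-2}=1, q_{-1}=0:
  i=0: a_0=4, p_0 = 4*1 + 0 = 4, q_0 = 4*0 + 1 = 1.
  i=1: a_1=4, p_1 = 4*4 + 1 = 17, q_1 = 4*1 + 0 = 4.
  i=2: a_2=8, p_2 = 8*17 + 4 = 140, q_2 = 8*4 + 1 = 33.
  i=3: a_3=2, p_3 = 2*140 + 17 = 297, q_3 = 2*33 + 4 = 70.

4/1, 17/4, 140/33, 297/70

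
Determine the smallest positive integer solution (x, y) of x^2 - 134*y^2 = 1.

First expand sqrt(134) as a continued fraction. With x_i = (sqrt(134) + m_i)/d_i and (m_0, d_0) = (0, 1): a_0 = floor(sqrt(134)) = 11, since 11^2 = 121 <= 134 < 144 = 12^2.
Iterate m_{i+1} = d_i*a_i - m_i, d_{i+1} = (134 - m_{i+1}^2)/d_i, a_{i+1} = floor((a_0 + m_{i+1})/d_{i+1}):
  m_1 = 1*11 - 0 = 11, d_1 = (134 - 11^2)/1 = 13/1 = 13, a_1 = floor((11 + 11)/13) = 1.
  m_2 = 13*1 - 11 = 2, d_2 = (134 - 2^2)/13 = 130/13 = 10, a_2 = floor((11 + 2)/10) = 1.
  m_3 = 10*1 - 2 = 8, d_3 = (134 - 8^2)/10 = 70/10 = 7, a_3 = floor((11 + 8)/7) = 2.
  m_4 = 7*2 - 8 = 6, d_4 = (134 - 6^2)/7 = 98/7 = 14, a_4 = floor((11 + 6)/14) = 1.
  m_5 = 14*1 - 6 = 8, d_5 = (134 - 8^2)/14 = 70/14 = 5, a_5 = floor((11 + 8)/5) = 3.
  m_6 = 5*3 - 8 = 7, d_6 = (134 - 7^2)/5 = 85/5 = 17, a_6 = floor((11 + 7)/17) = 1.
  m_7 = 17*1 - 7 = 10, d_7 = (134 - 10^2)/17 = 34/17 = 2, a_7 = floor((11 + 10)/2) = 10.
  m_8 = 2*10 - 10 = 10, d_8 = (134 - 10^2)/2 = 34/2 = 17, a_8 = floor((11 + 10)/17) = 1.
  m_9 = 17*1 - 10 = 7, d_9 = (134 - 7^2)/17 = 85/17 = 5, a_9 = floor((11 + 7)/5) = 3.
  m_10 = 5*3 - 7 = 8, d_10 = (134 - 8^2)/5 = 70/5 = 14, a_10 = floor((11 + 8)/14) = 1.
  m_11 = 14*1 - 8 = 6, d_11 = (134 - 6^2)/14 = 98/14 = 7, a_11 = floor((11 + 6)/7) = 2.
  m_12 = 7*2 - 6 = 8, d_12 = (134 - 8^2)/7 = 70/7 = 10, a_12 = floor((11 + 8)/10) = 1.
  m_13 = 10*1 - 8 = 2, d_13 = (134 - 2^2)/10 = 130/10 = 13, a_13 = floor((11 + 2)/13) = 1.
  m_14 = 13*1 - 2 = 11, d_14 = (134 - 11^2)/13 = 13/13 = 1, a_14 = floor((11 + 11)/1) = 22.
  m_15 = 1*22 - 11 = 11, d_15 = (134 - 11^2)/1 = 13/1 = 13: (m_15, d_15) = (m_1, d_1) = (11, 13), so from here the quotients repeat a_1, ..., a_14; the period length is 14.
So sqrt(134) = [11; (1, 1, 2, 1, 3, 1, 10, 1, 3, 1, 2, 1, 1, 22)] with period length k = 14.
k is even, so the fundamental solution of x^2 - 134y^2 = 1 is (p_{k-1}, q_{k-1}) = (p_13, q_13); compute convergents through index 13.
Convergents (p_i = a_i*p_{i-1} + p_{i-2}, q_i = a_i*q_{i-1} + q_{i-2} with p_{-2}=0, p_{-1}=1, q_{-2}=1, q_{-1}=0):
  i=0: a_0=11, p_0 = 11*1 + 0 = 11, q_0 = 11*0 + 1 = 1.
  i=1: a_1=1, p_1 = 1*11 + 1 = 12, q_1 = 1*1 + 0 = 1.
  i=2: a_2=1, p_2 = 1*12 + 11 = 23, q_2 = 1*1 + 1 = 2.
  i=3: a_3=2, p_3 = 2*23 + 12 = 58, q_3 = 2*2 + 1 = 5.
  i=4: a_4=1, p_4 = 1*58 + 23 = 81, q_4 = 1*5 + 2 = 7.
  i=5: a_5=3, p_5 = 3*81 + 58 = 301, q_5 = 3*7 + 5 = 26.
  i=6: a_6=1, p_6 = 1*301 + 81 = 382, q_6 = 1*26 + 7 = 33.
  i=7: a_7=10, p_7 = 10*382 + 301 = 4121, q_7 = 10*33 + 26 = 356.
  i=8: a_8=1, p_8 = 1*4121 + 382 = 4503, q_8 = 1*356 + 33 = 389.
  i=9: a_9=3, p_9 = 3*4503 + 4121 = 17630, q_9 = 3*389 + 356 = 1523.
  i=10: a_10=1, p_10 = 1*17630 + 4503 = 22133, q_10 = 1*1523 + 389 = 1912.
  i=11: a_11=2, p_11 = 2*22133 + 17630 = 61896, q_11 = 2*1912 + 1523 = 5347.
  i=12: a_12=1, p_12 = 1*61896 + 22133 = 84029, q_12 = 1*5347 + 1912 = 7259.
  i=13: a_13=1, p_13 = 1*84029 + 61896 = 145925, q_13 = 1*7259 + 5347 = 12606.
Check: 145925^2 - 134*12606^2 = 21294105625 - 21294105624 = 1, so (x, y) = (145925, 12606) solves the equation, and by the theorem it is the least positive solution.

(x, y) = (145925, 12606)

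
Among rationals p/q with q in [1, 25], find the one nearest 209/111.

32/17

Expand x = 209/111 as a continued fraction with the Euclidean algorithm:
  209 = 1*111 + 98, so a_0 = 1.
  111 = 1*98 + 13, so a_1 = 1.
  98 = 7*13 + 7, so a_2 = 7.
  13 = 1*7 + 6, so a_3 = 1.
  7 = 1*6 + 1, so a_4 = 1.
  6 = 6*1 + 0, so a_5 = 6.
so x = [1; 1, 7, 1, 1, 6].
Convergents (p_i = a_i*p_{i-1} + p_{i-2}, q_i = a_i*q_{i-1} + q_{i-2} with p_{-2}=0, p_{-1}=1, q_{-2}=1, q_{-1}=0), until the denominator exceeds 25:
  i=0: a_0=1, p_0 = 1*1 + 0 = 1, q_0 = 1*0 + 1 = 1.
  i=1: a_1=1, p_1 = 1*1 + 1 = 2, q_1 = 1*1 + 0 = 1.
  i=2: a_2=7, p_2 = 7*2 + 1 = 15, q_2 = 7*1 + 1 = 8.
  i=3: a_3=1, p_3 = 1*15 + 2 = 17, q_3 = 1*8 + 1 = 9.
  i=4: a_4=1, p_4 = 1*17 + 15 = 32, q_4 = 1*9 + 8 = 17.
  i=5: a_5=6, p_5 = 6*32 + 17 = 209, q_5 = 6*17 + 9 = 111.
q_5 = 111 > 25, so the last convergent with denominator <= 25 is p_4/q_4 = 32/17.
The closest fraction with denominator <= 25 is either p_4/q_4 or the intermediate fraction (k*p_4 + p_3)/(k*q_4 + q_3) with the largest k >= 1 whose denominator stays <= 25; these approach x as k grows, and every other convergent or intermediate fraction in range is farther away.
Largest k: floor((25 - q_3)/q_4) = floor((25 - 9)/17) = 0.
Since k = 0, no intermediate fraction beyond p_4/q_4 has denominator <= 25, so the convergent 32/17 is the closest (its error is |209*17 - 32*111|/(111*17) = 1/1887).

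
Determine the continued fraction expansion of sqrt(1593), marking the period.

Write x_i = (sqrt(1593) + m_i)/d_i with (m_0, d_0) = (0, 1). a_0 = floor(sqrt(1593)) = 39, since 39^2 = 1521 <= 1593 < 1600 = 40^2.
Iterate m_{i+1} = d_i*a_i - m_i, d_{i+1} = (1593 - m_{i+1}^2)/d_i, a_{i+1} = floor((a_0 + m_{i+1})/d_{i+1}):
  m_1 = 1*39 - 0 = 39, d_1 = (1593 - 39^2)/1 = 72/1 = 72, a_1 = floor((39 + 39)/72) = 1.
  m_2 = 72*1 - 39 = 33, d_2 = (1593 - 33^2)/72 = 504/72 = 7, a_2 = floor((39 + 33)/7) = 10.
  m_3 = 7*10 - 33 = 37, d_3 = (1593 - 37^2)/7 = 224/7 = 32, a_3 = floor((39 + 37)/32) = 2.
  m_4 = 32*2 - 37 = 27, d_4 = (1593 - 27^2)/32 = 864/32 = 27, a_4 = floor((39 + 27)/27) = 2.
  m_5 = 27*2 - 27 = 27, d_5 = (1593 - 27^2)/27 = 864/27 = 32, a_5 = floor((39 + 27)/32) = 2.
  m_6 = 32*2 - 27 = 37, d_6 = (1593 - 37^2)/32 = 224/32 = 7, a_6 = floor((39 + 37)/7) = 10.
  m_7 = 7*10 - 37 = 33, d_7 = (1593 - 33^2)/7 = 504/7 = 72, a_7 = floor((39 + 33)/72) = 1.
  m_8 = 72*1 - 33 = 39, d_8 = (1593 - 39^2)/72 = 72/72 = 1, a_8 = floor((39 + 39)/1) = 78.
  m_9 = 1*78 - 39 = 39, d_9 = (1593 - 39^2)/1 = 72/1 = 72: (m_9, d_9) = (m_1, d_1) = (39, 72), so from here the quotients repeat a_1, ..., a_8; the period length is 8.
Hence the expansion of sqrt(1593) is a_0 = 39 followed by the repeating block 1, 10, 2, 2, 2, 10, 1, 78 (period 8).

[39; (1, 10, 2, 2, 2, 10, 1, 78)]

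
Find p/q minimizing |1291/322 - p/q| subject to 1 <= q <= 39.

4/1

Expand x = 1291/322 as a continued fraction with the Euclidean algorithm:
  1291 = 4*322 + 3, so a_0 = 4.
  322 = 107*3 + 1, so a_1 = 107.
  3 = 3*1 + 0, so a_2 = 3.
so x = [4; 107, 3].
Convergents (p_i = a_i*p_{i-1} + p_{i-2}, q_i = a_i*q_{i-1} + q_{i-2} with p_{-2}=0, p_{-1}=1, q_{-2}=1, q_{-1}=0), until the denominator exceeds 39:
  i=0: a_0=4, p_0 = 4*1 + 0 = 4, q_0 = 4*0 + 1 = 1.
  i=1: a_1=107, p_1 = 107*4 + 1 = 429, q_1 = 107*1 + 0 = 107.
q_1 = 107 > 39, so the last convergent with denominator <= 39 is p_0/q_0 = 4/1.
The closest fraction with denominator <= 39 is either p_0/q_0 or the intermediate fraction (k*p_0 + p_{-1})/(k*q_0 + q_{-1}) with the largest k >= 1 whose denominator stays <= 39; these approach x as k grows, and every other convergent or intermediate fraction in range is farther away.
Largest k: floor((39 - q_{-1})/q_0) = floor((39 - 0)/1) = 39 (using the seeds p_{-1} = 1, q_{-1} = 0).
That gives (39*4 + 1)/(39*1 + 0) = 157/39.
Compare the errors: |x - 4/1| = |1291*1 - 4*322|/(322*1) = 3/322, and |x - 157/39| = |1291*39 - 157*322|/(322*39) = 205/12558.
Cross-multiplying, 3*12558 = 37674 < 66010 = 205*322, so 3/322 is smaller: the convergent 4/1 is closer to x than 157/39.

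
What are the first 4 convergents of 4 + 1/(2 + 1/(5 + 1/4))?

Using the convergent recurrence p_i = a_i*p_{i-1} + p_{i-2}, q_i = a_i*q_{i-1} + q_{i-2} with p_{-2}=0, p_{-1}=1, q_{-2}=1, q_{-1}=0:
  i=0: a_0=4, p_0 = 4*1 + 0 = 4, q_0 = 4*0 + 1 = 1.
  i=1: a_1=2, p_1 = 2*4 + 1 = 9, q_1 = 2*1 + 0 = 2.
  i=2: a_2=5, p_2 = 5*9 + 4 = 49, q_2 = 5*2 + 1 = 11.
  i=3: a_3=4, p_3 = 4*49 + 9 = 205, q_3 = 4*11 + 2 = 46.

4/1, 9/2, 49/11, 205/46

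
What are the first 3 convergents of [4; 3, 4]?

Using the convergent recurrence p_i = a_i*p_{i-1} + p_{i-2}, q_i = a_i*q_{i-1} + q_{i-2} with p_{-2}=0, p_{-1}=1, q_{-2}=1, q_{-1}=0:
  i=0: a_0=4, p_0 = 4*1 + 0 = 4, q_0 = 4*0 + 1 = 1.
  i=1: a_1=3, p_1 = 3*4 + 1 = 13, q_1 = 3*1 + 0 = 3.
  i=2: a_2=4, p_2 = 4*13 + 4 = 56, q_2 = 4*3 + 1 = 13.

4/1, 13/3, 56/13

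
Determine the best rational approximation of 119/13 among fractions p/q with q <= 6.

Expand x = 119/13 as a continued fraction with the Euclidean algorithm:
  119 = 9*13 + 2, so a_0 = 9.
  13 = 6*2 + 1, so a_1 = 6.
  2 = 2*1 + 0, so a_2 = 2.
so x = [9; 6, 2].
Convergents (p_i = a_i*p_{i-1} + p_{i-2}, q_i = a_i*q_{i-1} + q_{i-2} with p_{-2}=0, p_{-1}=1, q_{-2}=1, q_{-1}=0), until the denominator exceeds 6:
  i=0: a_0=9, p_0 = 9*1 + 0 = 9, q_0 = 9*0 + 1 = 1.
  i=1: a_1=6, p_1 = 6*9 + 1 = 55, q_1 = 6*1 + 0 = 6.
  i=2: a_2=2, p_2 = 2*55 + 9 = 119, q_2 = 2*6 + 1 = 13.
q_2 = 13 > 6, so the last convergent with denominator <= 6 is p_1/q_1 = 55/6.
The closest fraction with denominator <= 6 is either p_1/q_1 or the intermediate fraction (k*p_1 + p_0)/(k*q_1 + q_0) with the largest k >= 1 whose denominator stays <= 6; these approach x as k grows, and every other convergent or intermediate fraction in range is farther away.
Largest k: floor((6 - q_0)/q_1) = floor((6 - 1)/6) = 0.
Since k = 0, no intermediate fraction beyond p_1/q_1 has denominator <= 6, so the convergent 55/6 is the closest (its error is |119*6 - 55*13|/(13*6) = 1/78).

55/6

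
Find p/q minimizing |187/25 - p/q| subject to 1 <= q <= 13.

Expand x = 187/25 as a continued fraction with the Euclidean algorithm:
  187 = 7*25 + 12, so a_0 = 7.
  25 = 2*12 + 1, so a_1 = 2.
  12 = 12*1 + 0, so a_2 = 12.
so x = [7; 2, 12].
Convergents (p_i = a_i*p_{i-1} + p_{i-2}, q_i = a_i*q_{i-1} + q_{i-2} with p_{-2}=0, p_{-1}=1, q_{-2}=1, q_{-1}=0), until the denominator exceeds 13:
  i=0: a_0=7, p_0 = 7*1 + 0 = 7, q_0 = 7*0 + 1 = 1.
  i=1: a_1=2, p_1 = 2*7 + 1 = 15, q_1 = 2*1 + 0 = 2.
  i=2: a_2=12, p_2 = 12*15 + 7 = 187, q_2 = 12*2 + 1 = 25.
q_2 = 25 > 13, so the last convergent with denominator <= 13 is p_1/q_1 = 15/2.
The closest fraction with denominator <= 13 is either p_1/q_1 or the intermediate fraction (k*p_1 + p_0)/(k*q_1 + q_0) with the largest k >= 1 whose denominator stays <= 13; these approach x as k grows, and every other convergent or intermediate fraction in range is farther away.
Largest k: floor((13 - q_0)/q_1) = floor((13 - 1)/2) = 6.
That gives (6*15 + 7)/(6*2 + 1) = 97/13.
Compare the errors: |x - 15/2| = |187*2 - 15*25|/(25*2) = 1/50, and |x - 97/13| = |187*13 - 97*25|/(25*13) = 6/325.
Cross-multiplying, 6*50 = 300 < 325 = 1*325, so 6/325 is smaller: the intermediate fraction 97/13 is closer to x than 15/2.

97/13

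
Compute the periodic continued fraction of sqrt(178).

Write x_i = (sqrt(178) + m_i)/d_i with (m_0, d_0) = (0, 1). a_0 = floor(sqrt(178)) = 13, since 13^2 = 169 <= 178 < 196 = 14^2.
Iterate m_{i+1} = d_i*a_i - m_i, d_{i+1} = (178 - m_{i+1}^2)/d_i, a_{i+1} = floor((a_0 + m_{i+1})/d_{i+1}):
  m_1 = 1*13 - 0 = 13, d_1 = (178 - 13^2)/1 = 9/1 = 9, a_1 = floor((13 + 13)/9) = 2.
  m_2 = 9*2 - 13 = 5, d_2 = (178 - 5^2)/9 = 153/9 = 17, a_2 = floor((13 + 5)/17) = 1.
  m_3 = 17*1 - 5 = 12, d_3 = (178 - 12^2)/17 = 34/17 = 2, a_3 = floor((13 + 12)/2) = 12.
  m_4 = 2*12 - 12 = 12, d_4 = (178 - 12^2)/2 = 34/2 = 17, a_4 = floor((13 + 12)/17) = 1.
  m_5 = 17*1 - 12 = 5, d_5 = (178 - 5^2)/17 = 153/17 = 9, a_5 = floor((13 + 5)/9) = 2.
  m_6 = 9*2 - 5 = 13, d_6 = (178 - 13^2)/9 = 9/9 = 1, a_6 = floor((13 + 13)/1) = 26.
  m_7 = 1*26 - 13 = 13, d_7 = (178 - 13^2)/1 = 9/1 = 9: (m_7, d_7) = (m_1, d_1) = (13, 9), so from here the quotients repeat a_1, ..., a_6; the period length is 6.
Hence the expansion of sqrt(178) is a_0 = 13 followed by the repeating block 2, 1, 12, 1, 2, 26 (period 6).

[13; (2, 1, 12, 1, 2, 26)]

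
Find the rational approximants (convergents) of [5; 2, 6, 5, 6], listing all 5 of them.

5/1, 11/2, 71/13, 366/67, 2267/415

Using the convergent recurrence p_i = a_i*p_{i-1} + p_{i-2}, q_i = a_i*q_{i-1} + q_{i-2} with p_{-2}=0, p_{-1}=1, q_{-2}=1, q_{-1}=0:
  i=0: a_0=5, p_0 = 5*1 + 0 = 5, q_0 = 5*0 + 1 = 1.
  i=1: a_1=2, p_1 = 2*5 + 1 = 11, q_1 = 2*1 + 0 = 2.
  i=2: a_2=6, p_2 = 6*11 + 5 = 71, q_2 = 6*2 + 1 = 13.
  i=3: a_3=5, p_3 = 5*71 + 11 = 366, q_3 = 5*13 + 2 = 67.
  i=4: a_4=6, p_4 = 6*366 + 71 = 2267, q_4 = 6*67 + 13 = 415.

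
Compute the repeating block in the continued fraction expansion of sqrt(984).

Write x_i = (sqrt(984) + m_i)/d_i with (m_0, d_0) = (0, 1). a_0 = floor(sqrt(984)) = 31, since 31^2 = 961 <= 984 < 1024 = 32^2.
Iterate m_{i+1} = d_i*a_i - m_i, d_{i+1} = (984 - m_{i+1}^2)/d_i, a_{i+1} = floor((a_0 + m_{i+1})/d_{i+1}):
  m_1 = 1*31 - 0 = 31, d_1 = (984 - 31^2)/1 = 23/1 = 23, a_1 = floor((31 + 31)/23) = 2.
  m_2 = 23*2 - 31 = 15, d_2 = (984 - 15^2)/23 = 759/23 = 33, a_2 = floor((31 + 15)/33) = 1.
  m_3 = 33*1 - 15 = 18, d_3 = (984 - 18^2)/33 = 660/33 = 20, a_3 = floor((31 + 18)/20) = 2.
  m_4 = 20*2 - 18 = 22, d_4 = (984 - 22^2)/20 = 500/20 = 25, a_4 = floor((31 + 22)/25) = 2.
  m_5 = 25*2 - 22 = 28, d_5 = (984 - 28^2)/25 = 200/25 = 8, a_5 = floor((31 + 28)/8) = 7.
  m_6 = 8*7 - 28 = 28, d_6 = (984 - 28^2)/8 = 200/8 = 25, a_6 = floor((31 + 28)/25) = 2.
  m_7 = 25*2 - 28 = 22, d_7 = (984 - 22^2)/25 = 500/25 = 20, a_7 = floor((31 + 22)/20) = 2.
  m_8 = 20*2 - 22 = 18, d_8 = (984 - 18^2)/20 = 660/20 = 33, a_8 = floor((31 + 18)/33) = 1.
  m_9 = 33*1 - 18 = 15, d_9 = (984 - 15^2)/33 = 759/33 = 23, a_9 = floor((31 + 15)/23) = 2.
  m_10 = 23*2 - 15 = 31, d_10 = (984 - 31^2)/23 = 23/23 = 1, a_10 = floor((31 + 31)/1) = 62.
  m_11 = 1*62 - 31 = 31, d_11 = (984 - 31^2)/1 = 23/1 = 23: (m_11, d_11) = (m_1, d_1) = (31, 23), so from here the quotients repeat a_1, ..., a_10; the period length is 10.
Hence the expansion of sqrt(984) is a_0 = 31 followed by the repeating block 2, 1, 2, 2, 7, 2, 2, 1, 2, 62 (period 10).

[31; (2, 1, 2, 2, 7, 2, 2, 1, 2, 62)]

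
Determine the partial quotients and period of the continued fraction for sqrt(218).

Write x_i = (sqrt(218) + m_i)/d_i with (m_0, d_0) = (0, 1). a_0 = floor(sqrt(218)) = 14, since 14^2 = 196 <= 218 < 225 = 15^2.
Iterate m_{i+1} = d_i*a_i - m_i, d_{i+1} = (218 - m_{i+1}^2)/d_i, a_{i+1} = floor((a_0 + m_{i+1})/d_{i+1}):
  m_1 = 1*14 - 0 = 14, d_1 = (218 - 14^2)/1 = 22/1 = 22, a_1 = floor((14 + 14)/22) = 1.
  m_2 = 22*1 - 14 = 8, d_2 = (218 - 8^2)/22 = 154/22 = 7, a_2 = floor((14 + 8)/7) = 3.
  m_3 = 7*3 - 8 = 13, d_3 = (218 - 13^2)/7 = 49/7 = 7, a_3 = floor((14 + 13)/7) = 3.
  m_4 = 7*3 - 13 = 8, d_4 = (218 - 8^2)/7 = 154/7 = 22, a_4 = floor((14 + 8)/22) = 1.
  m_5 = 22*1 - 8 = 14, d_5 = (218 - 14^2)/22 = 22/22 = 1, a_5 = floor((14 + 14)/1) = 28.
  m_6 = 1*28 - 14 = 14, d_6 = (218 - 14^2)/1 = 22/1 = 22: (m_6, d_6) = (m_1, d_1) = (14, 22), so from here the quotients repeat a_1, ..., a_5; the period length is 5.
Hence the expansion of sqrt(218) is a_0 = 14 followed by the repeating block 1, 3, 3, 1, 28 (period 5).

[14; (1, 3, 3, 1, 28)]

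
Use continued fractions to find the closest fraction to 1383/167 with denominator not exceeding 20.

Expand x = 1383/167 as a continued fraction with the Euclidean algorithm:
  1383 = 8*167 + 47, so a_0 = 8.
  167 = 3*47 + 26, so a_1 = 3.
  47 = 1*26 + 21, so a_2 = 1.
  26 = 1*21 + 5, so a_3 = 1.
  21 = 4*5 + 1, so a_4 = 4.
  5 = 5*1 + 0, so a_5 = 5.
so x = [8; 3, 1, 1, 4, 5].
Convergents (p_i = a_i*p_{i-1} + p_{i-2}, q_i = a_i*q_{i-1} + q_{i-2} with p_{-2}=0, p_{-1}=1, q_{-2}=1, q_{-1}=0), until the denominator exceeds 20:
  i=0: a_0=8, p_0 = 8*1 + 0 = 8, q_0 = 8*0 + 1 = 1.
  i=1: a_1=3, p_1 = 3*8 + 1 = 25, q_1 = 3*1 + 0 = 3.
  i=2: a_2=1, p_2 = 1*25 + 8 = 33, q_2 = 1*3 + 1 = 4.
  i=3: a_3=1, p_3 = 1*33 + 25 = 58, q_3 = 1*4 + 3 = 7.
  i=4: a_4=4, p_4 = 4*58 + 33 = 265, q_4 = 4*7 + 4 = 32.
q_4 = 32 > 20, so the last convergent with denominator <= 20 is p_3/q_3 = 58/7.
The closest fraction with denominator <= 20 is either p_3/q_3 or the intermediate fraction (k*p_3 + p_2)/(k*q_3 + q_2) with the largest k >= 1 whose denominator stays <= 20; these approach x as k grows, and every other convergent or intermediate fraction in range is farther away.
Largest k: floor((20 - q_2)/q_3) = floor((20 - 4)/7) = 2.
That gives (2*58 + 33)/(2*7 + 4) = 149/18.
Compare the errors: |x - 58/7| = |1383*7 - 58*167|/(167*7) = 5/1169, and |x - 149/18| = |1383*18 - 149*167|/(167*18) = 11/3006.
Cross-multiplying, 11*1169 = 12859 < 15030 = 5*3006, so 11/3006 is smaller: the intermediate fraction 149/18 is closer to x than 58/7.

149/18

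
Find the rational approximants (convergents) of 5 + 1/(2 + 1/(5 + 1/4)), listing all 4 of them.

5/1, 11/2, 60/11, 251/46

Using the convergent recurrence p_i = a_i*p_{i-1} + p_{i-2}, q_i = a_i*q_{i-1} + q_{i-2} with p_{-2}=0, p_{-1}=1, q_{-2}=1, q_{-1}=0:
  i=0: a_0=5, p_0 = 5*1 + 0 = 5, q_0 = 5*0 + 1 = 1.
  i=1: a_1=2, p_1 = 2*5 + 1 = 11, q_1 = 2*1 + 0 = 2.
  i=2: a_2=5, p_2 = 5*11 + 5 = 60, q_2 = 5*2 + 1 = 11.
  i=3: a_3=4, p_3 = 4*60 + 11 = 251, q_3 = 4*11 + 2 = 46.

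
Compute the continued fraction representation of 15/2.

[7; 2]

Run the Euclidean algorithm on 15 and 2; the successive quotients are the partial quotients a_0, a_1, ... (each step inverts the fractional part left over by the previous one):
  15 = 7*2 + 1, so a_0 = 7.
  2 = 2*1 + 0, so a_1 = 2.
The remainder reaches 0 after 2 divisions, so the expansion has 2 partial quotients, read off in order.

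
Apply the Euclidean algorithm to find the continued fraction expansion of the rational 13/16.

Run the Euclidean algorithm on 13 and 16; the successive quotients are the partial quotients a_0, a_1, ... (each step inverts the fractional part left over by the previous one):
  13 = 0*16 + 13, so a_0 = 0.
  16 = 1*13 + 3, so a_1 = 1.
  13 = 4*3 + 1, so a_2 = 4.
  3 = 3*1 + 0, so a_3 = 3.
The remainder reaches 0 after 4 divisions, so the expansion has 4 partial quotients, read off in order.

[0; 1, 4, 3]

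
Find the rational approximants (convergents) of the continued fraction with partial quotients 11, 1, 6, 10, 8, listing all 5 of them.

Using the convergent recurrence p_i = a_i*p_{i-1} + p_{i-2}, q_i = a_i*q_{i-1} + q_{i-2} with p_{-2}=0, p_{-1}=1, q_{-2}=1, q_{-1}=0:
  i=0: a_0=11, p_0 = 11*1 + 0 = 11, q_0 = 11*0 + 1 = 1.
  i=1: a_1=1, p_1 = 1*11 + 1 = 12, q_1 = 1*1 + 0 = 1.
  i=2: a_2=6, p_2 = 6*12 + 11 = 83, q_2 = 6*1 + 1 = 7.
  i=3: a_3=10, p_3 = 10*83 + 12 = 842, q_3 = 10*7 + 1 = 71.
  i=4: a_4=8, p_4 = 8*842 + 83 = 6819, q_4 = 8*71 + 7 = 575.

11/1, 12/1, 83/7, 842/71, 6819/575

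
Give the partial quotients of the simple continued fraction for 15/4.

[3; 1, 3]

Run the Euclidean algorithm on 15 and 4; the successive quotients are the partial quotients a_0, a_1, ... (each step inverts the fractional part left over by the previous one):
  15 = 3*4 + 3, so a_0 = 3.
  4 = 1*3 + 1, so a_1 = 1.
  3 = 3*1 + 0, so a_2 = 3.
The remainder reaches 0 after 3 divisions, so the expansion has 3 partial quotients, read off in order.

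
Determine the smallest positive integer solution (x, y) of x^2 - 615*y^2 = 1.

(x, y) = (124, 5)

First expand sqrt(615) as a continued fraction. With x_i = (sqrt(615) + m_i)/d_i and (m_0, d_0) = (0, 1): a_0 = floor(sqrt(615)) = 24, since 24^2 = 576 <= 615 < 625 = 25^2.
Iterate m_{i+1} = d_i*a_i - m_i, d_{i+1} = (615 - m_{i+1}^2)/d_i, a_{i+1} = floor((a_0 + m_{i+1})/d_{i+1}):
  m_1 = 1*24 - 0 = 24, d_1 = (615 - 24^2)/1 = 39/1 = 39, a_1 = floor((24 + 24)/39) = 1.
  m_2 = 39*1 - 24 = 15, d_2 = (615 - 15^2)/39 = 390/39 = 10, a_2 = floor((24 + 15)/10) = 3.
  m_3 = 10*3 - 15 = 15, d_3 = (615 - 15^2)/10 = 390/10 = 39, a_3 = floor((24 + 15)/39) = 1.
  m_4 = 39*1 - 15 = 24, d_4 = (615 - 24^2)/39 = 39/39 = 1, a_4 = floor((24 + 24)/1) = 48.
  m_5 = 1*48 - 24 = 24, d_5 = (615 - 24^2)/1 = 39/1 = 39: (m_5, d_5) = (m_1, d_1) = (24, 39), so from here the quotients repeat a_1, ..., a_4; the period length is 4.
So sqrt(615) = [24; (1, 3, 1, 48)] with period length k = 4.
k is even, so the fundamental solution of x^2 - 615y^2 = 1 is (p_{k-1}, q_{k-1}) = (p_3, q_3); compute convergents through index 3.
Convergents (p_i = a_i*p_{i-1} + p_{i-2}, q_i = a_i*q_{i-1} + q_{i-2} with p_{-2}=0, p_{-1}=1, q_{-2}=1, q_{-1}=0):
  i=0: a_0=24, p_0 = 24*1 + 0 = 24, q_0 = 24*0 + 1 = 1.
  i=1: a_1=1, p_1 = 1*24 + 1 = 25, q_1 = 1*1 + 0 = 1.
  i=2: a_2=3, p_2 = 3*25 + 24 = 99, q_2 = 3*1 + 1 = 4.
  i=3: a_3=1, p_3 = 1*99 + 25 = 124, q_3 = 1*4 + 1 = 5.
Check: 124^2 - 615*5^2 = 15376 - 15375 = 1, so (x, y) = (124, 5) solves the equation, and by the theorem it is the least positive solution.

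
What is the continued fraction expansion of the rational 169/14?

Run the Euclidean algorithm on 169 and 14; the successive quotients are the partial quotients a_0, a_1, ... (each step inverts the fractional part left over by the previous one):
  169 = 12*14 + 1, so a_0 = 12.
  14 = 14*1 + 0, so a_1 = 14.
The remainder reaches 0 after 2 divisions, so the expansion has 2 partial quotients, read off in order.

[12; 14]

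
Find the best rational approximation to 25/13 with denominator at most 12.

23/12

Expand x = 25/13 as a continued fraction with the Euclidean algorithm:
  25 = 1*13 + 12, so a_0 = 1.
  13 = 1*12 + 1, so a_1 = 1.
  12 = 12*1 + 0, so a_2 = 12.
so x = [1; 1, 12].
Convergents (p_i = a_i*p_{i-1} + p_{i-2}, q_i = a_i*q_{i-1} + q_{i-2} with p_{-2}=0, p_{-1}=1, q_{-2}=1, q_{-1}=0), until the denominator exceeds 12:
  i=0: a_0=1, p_0 = 1*1 + 0 = 1, q_0 = 1*0 + 1 = 1.
  i=1: a_1=1, p_1 = 1*1 + 1 = 2, q_1 = 1*1 + 0 = 1.
  i=2: a_2=12, p_2 = 12*2 + 1 = 25, q_2 = 12*1 + 1 = 13.
q_2 = 13 > 12, so the last convergent with denominator <= 12 is p_1/q_1 = 2/1.
The closest fraction with denominator <= 12 is either p_1/q_1 or the intermediate fraction (k*p_1 + p_0)/(k*q_1 + q_0) with the largest k >= 1 whose denominator stays <= 12; these approach x as k grows, and every other convergent or intermediate fraction in range is farther away.
Largest k: floor((12 - q_0)/q_1) = floor((12 - 1)/1) = 11.
That gives (11*2 + 1)/(11*1 + 1) = 23/12.
Compare the errors: |x - 2/1| = |25*1 - 2*13|/(13*1) = 1/13, and |x - 23/12| = |25*12 - 23*13|/(13*12) = 1/156.
Cross-multiplying, 1*13 = 13 < 156 = 1*156, so 1/156 is smaller: the intermediate fraction 23/12 is closer to x than 2/1.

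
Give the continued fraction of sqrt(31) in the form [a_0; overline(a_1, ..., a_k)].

[5; overline(1, 1, 3, 5, 3, 1, 1, 10)]

Write x_i = (sqrt(31) + m_i)/d_i with (m_0, d_0) = (0, 1). a_0 = floor(sqrt(31)) = 5, since 5^2 = 25 <= 31 < 36 = 6^2.
Iterate m_{i+1} = d_i*a_i - m_i, d_{i+1} = (31 - m_{i+1}^2)/d_i, a_{i+1} = floor((a_0 + m_{i+1})/d_{i+1}):
  m_1 = 1*5 - 0 = 5, d_1 = (31 - 5^2)/1 = 6/1 = 6, a_1 = floor((5 + 5)/6) = 1.
  m_2 = 6*1 - 5 = 1, d_2 = (31 - 1^2)/6 = 30/6 = 5, a_2 = floor((5 + 1)/5) = 1.
  m_3 = 5*1 - 1 = 4, d_3 = (31 - 4^2)/5 = 15/5 = 3, a_3 = floor((5 + 4)/3) = 3.
  m_4 = 3*3 - 4 = 5, d_4 = (31 - 5^2)/3 = 6/3 = 2, a_4 = floor((5 + 5)/2) = 5.
  m_5 = 2*5 - 5 = 5, d_5 = (31 - 5^2)/2 = 6/2 = 3, a_5 = floor((5 + 5)/3) = 3.
  m_6 = 3*3 - 5 = 4, d_6 = (31 - 4^2)/3 = 15/3 = 5, a_6 = floor((5 + 4)/5) = 1.
  m_7 = 5*1 - 4 = 1, d_7 = (31 - 1^2)/5 = 30/5 = 6, a_7 = floor((5 + 1)/6) = 1.
  m_8 = 6*1 - 1 = 5, d_8 = (31 - 5^2)/6 = 6/6 = 1, a_8 = floor((5 + 5)/1) = 10.
  m_9 = 1*10 - 5 = 5, d_9 = (31 - 5^2)/1 = 6/1 = 6: (m_9, d_9) = (m_1, d_1) = (5, 6), so from here the quotients repeat a_1, ..., a_8; the period length is 8.
Hence the expansion of sqrt(31) is a_0 = 5 followed by the repeating block 1, 1, 3, 5, 3, 1, 1, 10 (period 8).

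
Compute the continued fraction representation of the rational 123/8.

[15; 2, 1, 2]

Run the Euclidean algorithm on 123 and 8; the successive quotients are the partial quotients a_0, a_1, ... (each step inverts the fractional part left over by the previous one):
  123 = 15*8 + 3, so a_0 = 15.
  8 = 2*3 + 2, so a_1 = 2.
  3 = 1*2 + 1, so a_2 = 1.
  2 = 2*1 + 0, so a_3 = 2.
The remainder reaches 0 after 4 divisions, so the expansion has 4 partial quotients, read off in order.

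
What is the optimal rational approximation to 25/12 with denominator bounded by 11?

Expand x = 25/12 as a continued fraction with the Euclidean algorithm:
  25 = 2*12 + 1, so a_0 = 2.
  12 = 12*1 + 0, so a_1 = 12.
so x = [2; 12].
Convergents (p_i = a_i*p_{i-1} + p_{i-2}, q_i = a_i*q_{i-1} + q_{i-2} with p_{-2}=0, p_{-1}=1, q_{-2}=1, q_{-1}=0), until the denominator exceeds 11:
  i=0: a_0=2, p_0 = 2*1 + 0 = 2, q_0 = 2*0 + 1 = 1.
  i=1: a_1=12, p_1 = 12*2 + 1 = 25, q_1 = 12*1 + 0 = 12.
q_1 = 12 > 11, so the last convergent with denominator <= 11 is p_0/q_0 = 2/1.
The closest fraction with denominator <= 11 is either p_0/q_0 or the intermediate fraction (k*p_0 + p_{-1})/(k*q_0 + q_{-1}) with the largest k >= 1 whose denominator stays <= 11; these approach x as k grows, and every other convergent or intermediate fraction in range is farther away.
Largest k: floor((11 - q_{-1})/q_0) = floor((11 - 0)/1) = 11 (using the seeds p_{-1} = 1, q_{-1} = 0).
That gives (11*2 + 1)/(11*1 + 0) = 23/11.
Compare the errors: |x - 2/1| = |25*1 - 2*12|/(12*1) = 1/12, and |x - 23/11| = |25*11 - 23*12|/(12*11) = 1/132.
Cross-multiplying, 1*12 = 12 < 132 = 1*132, so 1/132 is smaller: the intermediate fraction 23/11 is closer to x than 2/1.

23/11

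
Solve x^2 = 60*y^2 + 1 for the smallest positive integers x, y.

(x, y) = (31, 4)

First expand sqrt(60) as a continued fraction. With x_i = (sqrt(60) + m_i)/d_i and (m_0, d_0) = (0, 1): a_0 = floor(sqrt(60)) = 7, since 7^2 = 49 <= 60 < 64 = 8^2.
Iterate m_{i+1} = d_i*a_i - m_i, d_{i+1} = (60 - m_{i+1}^2)/d_i, a_{i+1} = floor((a_0 + m_{i+1})/d_{i+1}):
  m_1 = 1*7 - 0 = 7, d_1 = (60 - 7^2)/1 = 11/1 = 11, a_1 = floor((7 + 7)/11) = 1.
  m_2 = 11*1 - 7 = 4, d_2 = (60 - 4^2)/11 = 44/11 = 4, a_2 = floor((7 + 4)/4) = 2.
  m_3 = 4*2 - 4 = 4, d_3 = (60 - 4^2)/4 = 44/4 = 11, a_3 = floor((7 + 4)/11) = 1.
  m_4 = 11*1 - 4 = 7, d_4 = (60 - 7^2)/11 = 11/11 = 1, a_4 = floor((7 + 7)/1) = 14.
  m_5 = 1*14 - 7 = 7, d_5 = (60 - 7^2)/1 = 11/1 = 11: (m_5, d_5) = (m_1, d_1) = (7, 11), so from here the quotients repeat a_1, ..., a_4; the period length is 4.
So sqrt(60) = [7; (1, 2, 1, 14)] with period length k = 4.
k is even, so the fundamental solution of x^2 - 60y^2 = 1 is (p_{k-1}, q_{k-1}) = (p_3, q_3); compute convergents through index 3.
Convergents (p_i = a_i*p_{i-1} + p_{i-2}, q_i = a_i*q_{i-1} + q_{i-2} with p_{-2}=0, p_{-1}=1, q_{-2}=1, q_{-1}=0):
  i=0: a_0=7, p_0 = 7*1 + 0 = 7, q_0 = 7*0 + 1 = 1.
  i=1: a_1=1, p_1 = 1*7 + 1 = 8, q_1 = 1*1 + 0 = 1.
  i=2: a_2=2, p_2 = 2*8 + 7 = 23, q_2 = 2*1 + 1 = 3.
  i=3: a_3=1, p_3 = 1*23 + 8 = 31, q_3 = 1*3 + 1 = 4.
Check: 31^2 - 60*4^2 = 961 - 960 = 1, so (x, y) = (31, 4) solves the equation, and by the theorem it is the least positive solution.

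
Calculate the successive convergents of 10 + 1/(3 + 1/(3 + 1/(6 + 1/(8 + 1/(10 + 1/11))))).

Using the convergent recurrence p_i = a_i*p_{i-1} + p_{i-2}, q_i = a_i*q_{i-1} + q_{i-2} with p_{-2}=0, p_{-1}=1, q_{-2}=1, q_{-1}=0:
  i=0: a_0=10, p_0 = 10*1 + 0 = 10, q_0 = 10*0 + 1 = 1.
  i=1: a_1=3, p_1 = 3*10 + 1 = 31, q_1 = 3*1 + 0 = 3.
  i=2: a_2=3, p_2 = 3*31 + 10 = 103, q_2 = 3*3 + 1 = 10.
  i=3: a_3=6, p_3 = 6*103 + 31 = 649, q_3 = 6*10 + 3 = 63.
  i=4: a_4=8, p_4 = 8*649 + 103 = 5295, q_4 = 8*63 + 10 = 514.
  i=5: a_5=10, p_5 = 10*5295 + 649 = 53599, q_5 = 10*514 + 63 = 5203.
  i=6: a_6=11, p_6 = 11*53599 + 5295 = 594884, q_6 = 11*5203 + 514 = 57747.

10/1, 31/3, 103/10, 649/63, 5295/514, 53599/5203, 594884/57747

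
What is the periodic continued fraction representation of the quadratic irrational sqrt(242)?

Write x_i = (sqrt(242) + m_i)/d_i with (m_0, d_0) = (0, 1). a_0 = floor(sqrt(242)) = 15, since 15^2 = 225 <= 242 < 256 = 16^2.
Iterate m_{i+1} = d_i*a_i - m_i, d_{i+1} = (242 - m_{i+1}^2)/d_i, a_{i+1} = floor((a_0 + m_{i+1})/d_{i+1}):
  m_1 = 1*15 - 0 = 15, d_1 = (242 - 15^2)/1 = 17/1 = 17, a_1 = floor((15 + 15)/17) = 1.
  m_2 = 17*1 - 15 = 2, d_2 = (242 - 2^2)/17 = 238/17 = 14, a_2 = floor((15 + 2)/14) = 1.
  m_3 = 14*1 - 2 = 12, d_3 = (242 - 12^2)/14 = 98/14 = 7, a_3 = floor((15 + 12)/7) = 3.
  m_4 = 7*3 - 12 = 9, d_4 = (242 - 9^2)/7 = 161/7 = 23, a_4 = floor((15 + 9)/23) = 1.
  m_5 = 23*1 - 9 = 14, d_5 = (242 - 14^2)/23 = 46/23 = 2, a_5 = floor((15 + 14)/2) = 14.
  m_6 = 2*14 - 14 = 14, d_6 = (242 - 14^2)/2 = 46/2 = 23, a_6 = floor((15 + 14)/23) = 1.
  m_7 = 23*1 - 14 = 9, d_7 = (242 - 9^2)/23 = 161/23 = 7, a_7 = floor((15 + 9)/7) = 3.
  m_8 = 7*3 - 9 = 12, d_8 = (242 - 12^2)/7 = 98/7 = 14, a_8 = floor((15 + 12)/14) = 1.
  m_9 = 14*1 - 12 = 2, d_9 = (242 - 2^2)/14 = 238/14 = 17, a_9 = floor((15 + 2)/17) = 1.
  m_10 = 17*1 - 2 = 15, d_10 = (242 - 15^2)/17 = 17/17 = 1, a_10 = floor((15 + 15)/1) = 30.
  m_11 = 1*30 - 15 = 15, d_11 = (242 - 15^2)/1 = 17/1 = 17: (m_11, d_11) = (m_1, d_1) = (15, 17), so from here the quotients repeat a_1, ..., a_10; the period length is 10.
Hence the expansion of sqrt(242) is a_0 = 15 followed by the repeating block 1, 1, 3, 1, 14, 1, 3, 1, 1, 30 (period 10).

[15; (1, 1, 3, 1, 14, 1, 3, 1, 1, 30)]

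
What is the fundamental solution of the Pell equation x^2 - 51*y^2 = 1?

First expand sqrt(51) as a continued fraction. With x_i = (sqrt(51) + m_i)/d_i and (m_0, d_0) = (0, 1): a_0 = floor(sqrt(51)) = 7, since 7^2 = 49 <= 51 < 64 = 8^2.
Iterate m_{i+1} = d_i*a_i - m_i, d_{i+1} = (51 - m_{i+1}^2)/d_i, a_{i+1} = floor((a_0 + m_{i+1})/d_{i+1}):
  m_1 = 1*7 - 0 = 7, d_1 = (51 - 7^2)/1 = 2/1 = 2, a_1 = floor((7 + 7)/2) = 7.
  m_2 = 2*7 - 7 = 7, d_2 = (51 - 7^2)/2 = 2/2 = 1, a_2 = floor((7 + 7)/1) = 14.
  m_3 = 1*14 - 7 = 7, d_3 = (51 - 7^2)/1 = 2/1 = 2: (m_3, d_3) = (m_1, d_1) = (7, 2), so from here the quotients repeat a_1, a_2; the period length is 2.
So sqrt(51) = [7; (7, 14)] with period length k = 2.
k is even, so the fundamental solution of x^2 - 51y^2 = 1 is (p_{k-1}, q_{k-1}) = (p_1, q_1); compute convergents through index 1.
Convergents (p_i = a_i*p_{i-1} + p_{i-2}, q_i = a_i*q_{i-1} + q_{i-2} with p_{-2}=0, p_{-1}=1, q_{-2}=1, q_{-1}=0):
  i=0: a_0=7, p_0 = 7*1 + 0 = 7, q_0 = 7*0 + 1 = 1.
  i=1: a_1=7, p_1 = 7*7 + 1 = 50, q_1 = 7*1 + 0 = 7.
Check: 50^2 - 51*7^2 = 2500 - 2499 = 1, so (x, y) = (50, 7) solves the equation, and by the theorem it is the least positive solution.

(x, y) = (50, 7)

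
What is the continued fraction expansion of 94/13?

[7; 4, 3]

Run the Euclidean algorithm on 94 and 13; the successive quotients are the partial quotients a_0, a_1, ... (each step inverts the fractional part left over by the previous one):
  94 = 7*13 + 3, so a_0 = 7.
  13 = 4*3 + 1, so a_1 = 4.
  3 = 3*1 + 0, so a_2 = 3.
The remainder reaches 0 after 3 divisions, so the expansion has 3 partial quotients, read off in order.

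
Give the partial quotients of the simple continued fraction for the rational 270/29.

[9; 3, 4, 2]

Run the Euclidean algorithm on 270 and 29; the successive quotients are the partial quotients a_0, a_1, ... (each step inverts the fractional part left over by the previous one):
  270 = 9*29 + 9, so a_0 = 9.
  29 = 3*9 + 2, so a_1 = 3.
  9 = 4*2 + 1, so a_2 = 4.
  2 = 2*1 + 0, so a_3 = 2.
The remainder reaches 0 after 4 divisions, so the expansion has 4 partial quotients, read off in order.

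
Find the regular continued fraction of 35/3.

[11; 1, 2]

Run the Euclidean algorithm on 35 and 3; the successive quotients are the partial quotients a_0, a_1, ... (each step inverts the fractional part left over by the previous one):
  35 = 11*3 + 2, so a_0 = 11.
  3 = 1*2 + 1, so a_1 = 1.
  2 = 2*1 + 0, so a_2 = 2.
The remainder reaches 0 after 3 divisions, so the expansion has 3 partial quotients, read off in order.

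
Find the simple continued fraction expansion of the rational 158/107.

[1; 2, 10, 5]

Run the Euclidean algorithm on 158 and 107; the successive quotients are the partial quotients a_0, a_1, ... (each step inverts the fractional part left over by the previous one):
  158 = 1*107 + 51, so a_0 = 1.
  107 = 2*51 + 5, so a_1 = 2.
  51 = 10*5 + 1, so a_2 = 10.
  5 = 5*1 + 0, so a_3 = 5.
The remainder reaches 0 after 4 divisions, so the expansion has 4 partial quotients, read off in order.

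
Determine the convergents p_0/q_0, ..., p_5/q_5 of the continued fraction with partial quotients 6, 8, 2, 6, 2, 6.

Using the convergent recurrence p_i = a_i*p_{i-1} + p_{i-2}, q_i = a_i*q_{i-1} + q_{i-2} with p_{-2}=0, p_{-1}=1, q_{-2}=1, q_{-1}=0:
  i=0: a_0=6, p_0 = 6*1 + 0 = 6, q_0 = 6*0 + 1 = 1.
  i=1: a_1=8, p_1 = 8*6 + 1 = 49, q_1 = 8*1 + 0 = 8.
  i=2: a_2=2, p_2 = 2*49 + 6 = 104, q_2 = 2*8 + 1 = 17.
  i=3: a_3=6, p_3 = 6*104 + 49 = 673, q_3 = 6*17 + 8 = 110.
  i=4: a_4=2, p_4 = 2*673 + 104 = 1450, q_4 = 2*110 + 17 = 237.
  i=5: a_5=6, p_5 = 6*1450 + 673 = 9373, q_5 = 6*237 + 110 = 1532.

6/1, 49/8, 104/17, 673/110, 1450/237, 9373/1532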